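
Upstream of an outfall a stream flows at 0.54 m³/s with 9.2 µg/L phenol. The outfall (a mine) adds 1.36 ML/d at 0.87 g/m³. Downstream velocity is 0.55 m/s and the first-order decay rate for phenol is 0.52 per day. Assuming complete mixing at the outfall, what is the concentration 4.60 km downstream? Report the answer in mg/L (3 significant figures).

1.36 ML/d = 0.01574 m³/s.
9.2 µg/L = 0.0092 mg/L.
After complete mixing, C₀ = (0.01574·0.87 + 0.54·0.0092) / 0.5557 = 0.03358 mg/L.
Travel time t = 4600 m / 0.55 m/s = 8364 s = 0.0968 d.
C = 0.03358·exp(−0.52·0.0968) = 0.03358·0.9509 = 0.03193 mg/L.

0.0319 mg/L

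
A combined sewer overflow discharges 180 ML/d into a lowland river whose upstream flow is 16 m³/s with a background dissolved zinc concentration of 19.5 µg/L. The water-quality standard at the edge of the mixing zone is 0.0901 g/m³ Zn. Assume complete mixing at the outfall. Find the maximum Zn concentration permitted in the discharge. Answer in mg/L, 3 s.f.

180 ML/d = 2.083 m³/s.
19.5 µg/L = 0.0195 mg/L.
Mass balance: 0.0901·18.08 = 2.083·Cₑ + 16·0.0195.
Cₑ = (1.629 − 0.312) / 2.083 = 0.6323 mg/L.

0.632 mg/L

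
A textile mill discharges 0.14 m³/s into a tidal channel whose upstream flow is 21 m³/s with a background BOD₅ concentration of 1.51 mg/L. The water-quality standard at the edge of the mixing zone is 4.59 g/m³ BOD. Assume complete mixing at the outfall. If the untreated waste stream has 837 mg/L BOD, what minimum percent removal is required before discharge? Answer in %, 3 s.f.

Mass balance: 4.59·21.14 = 0.14·Cₑ + 21·1.51.
Cₑ = (97.03 − 31.71) / 0.14 = 466.6 mg/L.
Required removal = 1 − 466.6/837 = 44.25 %.

44.3 %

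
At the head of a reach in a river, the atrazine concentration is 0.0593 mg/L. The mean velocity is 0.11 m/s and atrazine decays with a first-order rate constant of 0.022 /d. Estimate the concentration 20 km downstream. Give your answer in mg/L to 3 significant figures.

0.0566 mg/L

Travel time t = 20 km / 0.11 m/s = 2e+04/0.11 = 1.818e+05 s = 2.104 d.
First-order decay: C = 0.0593·exp(−0.022·2.104) = 0.0593·0.9548 = 0.05662 mg/L.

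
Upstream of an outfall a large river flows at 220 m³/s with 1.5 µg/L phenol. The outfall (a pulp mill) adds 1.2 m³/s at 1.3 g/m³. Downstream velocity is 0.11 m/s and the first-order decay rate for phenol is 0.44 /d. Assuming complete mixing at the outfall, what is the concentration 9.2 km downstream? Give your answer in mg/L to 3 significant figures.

0.00558 mg/L

1.5 µg/L = 0.0015 mg/L.
After complete mixing, C₀ = (1.2·1.3 + 220·0.0015) / 221.2 = 0.008544 mg/L.
Travel time t = 9200 m / 0.11 m/s = 8.364e+04 s = 0.968 d.
C = 0.008544·exp(−0.44·0.968) = 0.008544·0.6532 = 0.005581 mg/L.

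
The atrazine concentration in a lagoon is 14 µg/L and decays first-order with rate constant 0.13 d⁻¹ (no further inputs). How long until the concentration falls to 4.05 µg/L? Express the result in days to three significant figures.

t = ln(C₀/C)/k = ln(14/4.05)/0.13 = 1.24/0.13 = 9.541 d.

9.54 d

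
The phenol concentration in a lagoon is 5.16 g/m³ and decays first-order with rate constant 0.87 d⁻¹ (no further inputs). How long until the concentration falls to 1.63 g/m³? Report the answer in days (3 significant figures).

t = ln(C₀/C)/k = ln(5.16/1.63)/0.87 = 1.152/0.87 = 1.325 d.

1.32 d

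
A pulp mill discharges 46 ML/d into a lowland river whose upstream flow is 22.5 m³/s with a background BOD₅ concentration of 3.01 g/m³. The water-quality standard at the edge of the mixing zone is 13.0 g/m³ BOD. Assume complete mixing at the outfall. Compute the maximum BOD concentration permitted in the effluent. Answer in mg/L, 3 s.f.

435 mg/L

46 ML/d = 0.5324 m³/s.
Mass balance: 13·23.03 = 0.5324·Cₑ + 22.5·3.01.
Cₑ = (299.4 − 67.72) / 0.5324 = 435.2 mg/L.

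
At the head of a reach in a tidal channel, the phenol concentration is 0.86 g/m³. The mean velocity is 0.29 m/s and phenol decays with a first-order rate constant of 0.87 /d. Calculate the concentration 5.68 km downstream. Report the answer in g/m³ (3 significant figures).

Travel time t = 5.68 km / 0.29 m/s = 5680/0.29 = 1.959e+04 s = 0.2267 d.
First-order decay: C = 0.86·exp(−0.87·0.2267) = 0.86·0.821 = 0.7061 g/m³.

0.706 g/m³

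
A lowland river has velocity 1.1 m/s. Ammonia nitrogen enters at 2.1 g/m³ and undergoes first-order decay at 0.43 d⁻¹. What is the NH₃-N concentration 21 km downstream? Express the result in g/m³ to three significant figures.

Travel time t = 21 km / 1.1 m/s = 2.1e+04/1.1 = 1.909e+04 s = 0.221 d.
First-order decay: C = 2.1·exp(−0.43·0.221) = 2.1·0.9094 = 1.91 g/m³.

1.91 g/m³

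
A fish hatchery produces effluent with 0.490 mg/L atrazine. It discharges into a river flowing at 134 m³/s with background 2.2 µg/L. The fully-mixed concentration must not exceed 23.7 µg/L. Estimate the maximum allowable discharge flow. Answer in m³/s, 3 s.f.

2.2 µg/L = 0.0022 mg/L.
23.7 µg/L = 0.0237 mg/L.
Mass balance at complete mixing: C_std·(Q_w + Q_r) = Q_w·C_e + Q_r·C_b.
Rearranging, Q_w = Q_r·(C_std − C_b)/(C_e − C_std) = 134·(0.0237 − 0.0022) / (0.49 − 0.0237) = 6.178 m³/s.

6.18 m³/s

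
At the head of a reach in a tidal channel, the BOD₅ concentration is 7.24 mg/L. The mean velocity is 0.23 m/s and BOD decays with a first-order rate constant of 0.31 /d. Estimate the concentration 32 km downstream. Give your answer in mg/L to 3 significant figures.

4.39 mg/L

Travel time t = 32 km / 0.23 m/s = 3.2e+04/0.23 = 1.391e+05 s = 1.61 d.
First-order decay: C = 7.24·exp(−0.31·1.61) = 7.24·0.607 = 4.395 mg/L.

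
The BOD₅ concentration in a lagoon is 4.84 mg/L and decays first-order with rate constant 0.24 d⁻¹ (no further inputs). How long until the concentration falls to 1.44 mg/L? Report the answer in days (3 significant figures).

5.05 d

t = ln(C₀/C)/k = ln(4.84/1.44)/0.24 = 1.212/0.24 = 5.051 d.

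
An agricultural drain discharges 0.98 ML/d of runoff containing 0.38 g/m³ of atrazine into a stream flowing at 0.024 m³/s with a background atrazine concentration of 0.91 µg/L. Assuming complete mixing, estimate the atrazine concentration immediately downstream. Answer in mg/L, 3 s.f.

0.98 ML/d = 0.01134 m³/s.
0.91 µg/L = 0.00091 mg/L.
Conservation of mass across the mixing zone: C = (0.01134·0.38 + 0.024·0.00091) / (0.01134 + 0.024) = 0.004332/0.03534 = 0.1226 mg/L.

0.123 mg/L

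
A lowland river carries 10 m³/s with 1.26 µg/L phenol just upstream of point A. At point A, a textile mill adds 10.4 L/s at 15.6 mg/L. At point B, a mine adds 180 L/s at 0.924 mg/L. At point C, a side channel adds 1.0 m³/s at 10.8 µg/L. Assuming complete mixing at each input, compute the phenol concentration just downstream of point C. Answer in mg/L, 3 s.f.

1.26 µg/L = 0.00126 mg/L.
10.4 L/s = 0.0104 m³/s.
After input A: C = (10·0.00126 + 0.0104·15.6) / 10.01 = 0.01747 mg/L.
180 L/s = 0.18 m³/s.
After input B: C = (10.01·0.01747 + 0.18·0.924) / 10.19 = 0.03348 mg/L.
10.8 µg/L = 0.0108 mg/L.
After input C: C = (10.19·0.03348 + 1·0.0108) / 11.19 = 0.03145 mg/L.

0.0315 mg/L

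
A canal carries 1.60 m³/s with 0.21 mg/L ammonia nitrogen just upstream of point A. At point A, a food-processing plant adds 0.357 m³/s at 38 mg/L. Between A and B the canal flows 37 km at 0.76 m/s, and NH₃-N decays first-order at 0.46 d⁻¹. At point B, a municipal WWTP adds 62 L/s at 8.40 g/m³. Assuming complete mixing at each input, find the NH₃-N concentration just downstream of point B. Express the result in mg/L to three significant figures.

5.57 mg/L

After input A: C = (1.6·0.21 + 0.357·38) / 1.957 = 7.104 mg/L.
Over the 37 km reach to input B (t = 4.868e+04 s = 0.5635 d), decay gives C = 7.104·exp(−0.46·0.5635) = 5.482 mg/L.
62 L/s = 0.062 m³/s.
After input B: C = (1.957·5.482 + 0.062·8.4) / 2.019 = 5.571 mg/L.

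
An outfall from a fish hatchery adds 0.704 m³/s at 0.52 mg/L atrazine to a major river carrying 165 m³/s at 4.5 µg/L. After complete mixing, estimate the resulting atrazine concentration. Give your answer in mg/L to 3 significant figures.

4.5 µg/L = 0.0045 mg/L.
Conservation of mass across the mixing zone: C = (0.704·0.52 + 165·0.0045) / (0.704 + 165) = 1.109/165.7 = 0.00669 mg/L.

0.00669 mg/L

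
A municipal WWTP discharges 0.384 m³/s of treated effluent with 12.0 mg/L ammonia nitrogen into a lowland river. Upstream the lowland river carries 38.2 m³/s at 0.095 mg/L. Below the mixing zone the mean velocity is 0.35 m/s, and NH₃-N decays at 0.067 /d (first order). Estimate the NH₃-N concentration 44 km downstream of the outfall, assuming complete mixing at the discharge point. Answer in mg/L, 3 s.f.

After complete mixing, C₀ = (0.384·12 + 38.2·0.095) / 38.58 = 0.2135 mg/L.
Travel time t = 4.4e+04 m / 0.35 m/s = 1.257e+05 s = 1.455 d.
C = 0.2135·exp(−0.067·1.455) = 0.2135·0.9071 = 0.1937 mg/L.

0.194 mg/L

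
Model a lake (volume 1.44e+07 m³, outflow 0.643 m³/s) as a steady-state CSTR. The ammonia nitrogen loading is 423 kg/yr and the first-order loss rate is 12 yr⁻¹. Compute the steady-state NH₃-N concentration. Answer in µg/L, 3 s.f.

2.19 µg/L

Outflow Q = 0.643 m³/s × 3.156e+07 s/yr = 2.029e+07 m³/yr.
Steady-state CSTR mass balance: W = Q·C + k·V·C, so C = W/(Q + kV).
Q + kV = 2.029e+07 + 12·1.44e+07 = 1.931e+08 m³/yr.
C = 423/1.931e+08 = 2.191e-06 kg/m³ = 0.002191 mg/L = 2.191 µg/L.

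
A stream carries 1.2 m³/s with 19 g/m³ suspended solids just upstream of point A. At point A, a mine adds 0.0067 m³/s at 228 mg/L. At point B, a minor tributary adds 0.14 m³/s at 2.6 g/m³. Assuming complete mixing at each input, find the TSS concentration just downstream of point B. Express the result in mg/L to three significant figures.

18.3 mg/L

After input A: C = (1.2·19 + 0.0067·228) / 1.207 = 20.16 mg/L.
After input B: C = (1.207·20.16 + 0.14·2.6) / 1.347 = 18.33 mg/L.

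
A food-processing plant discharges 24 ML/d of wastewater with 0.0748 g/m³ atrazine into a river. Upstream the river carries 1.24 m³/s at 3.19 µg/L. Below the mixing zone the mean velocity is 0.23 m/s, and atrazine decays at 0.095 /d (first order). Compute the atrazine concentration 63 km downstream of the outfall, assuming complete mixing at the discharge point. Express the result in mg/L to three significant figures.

24 ML/d = 0.2778 m³/s.
3.19 µg/L = 0.00319 mg/L.
After complete mixing, C₀ = (0.2778·0.0748 + 1.24·0.00319) / 1.518 = 0.0163 mg/L.
Travel time t = 6.3e+04 m / 0.23 m/s = 2.739e+05 s = 3.17 d.
C = 0.0163·exp(−0.095·3.17) = 0.0163·0.7399 = 0.01206 mg/L.

0.0121 mg/L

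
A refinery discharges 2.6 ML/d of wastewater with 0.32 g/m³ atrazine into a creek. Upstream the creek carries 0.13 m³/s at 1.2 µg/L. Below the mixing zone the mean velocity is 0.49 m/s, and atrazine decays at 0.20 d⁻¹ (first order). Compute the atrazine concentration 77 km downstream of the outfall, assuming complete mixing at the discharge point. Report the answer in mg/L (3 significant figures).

2.6 ML/d = 0.03009 m³/s.
1.2 µg/L = 0.0012 mg/L.
After complete mixing, C₀ = (0.03009·0.32 + 0.13·0.0012) / 0.1601 = 0.06112 mg/L.
Travel time t = 7.7e+04 m / 0.49 m/s = 1.571e+05 s = 1.819 d.
C = 0.06112·exp(−0.20·1.819) = 0.06112·0.6951 = 0.04249 mg/L.

0.0425 mg/L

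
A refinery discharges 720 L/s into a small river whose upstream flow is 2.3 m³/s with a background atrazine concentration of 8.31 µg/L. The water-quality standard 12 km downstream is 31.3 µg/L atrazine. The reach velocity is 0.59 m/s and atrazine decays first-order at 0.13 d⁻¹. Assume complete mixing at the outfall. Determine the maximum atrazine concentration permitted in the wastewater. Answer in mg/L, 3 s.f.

720 L/s = 0.72 m³/s.
8.31 µg/L = 0.00831 mg/L.
31.3 µg/L = 0.0313 mg/L.
Travel time to the compliance point: t = 1.2e+04/0.59 = 2.034e+04 s = 0.2354 d; decay factor exp(−0.13·0.2354) = 0.9699.
So the concentration just after mixing may be at most 0.0313/0.9699 = 0.03227 mg/L.
Mass balance: 0.03227·3.02 = 0.72·Cₑ + 2.3·0.00831.
Cₑ = (0.09746 − 0.01911) / 0.72 = 0.1088 mg/L.

0.109 mg/L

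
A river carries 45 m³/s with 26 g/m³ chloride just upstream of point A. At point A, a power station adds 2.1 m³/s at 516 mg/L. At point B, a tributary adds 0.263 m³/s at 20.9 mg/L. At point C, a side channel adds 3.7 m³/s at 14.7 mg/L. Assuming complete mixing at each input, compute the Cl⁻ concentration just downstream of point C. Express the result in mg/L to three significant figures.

After input A: C = (45·26 + 2.1·516) / 47.1 = 47.85 mg/L.
After input B: C = (47.1·47.85 + 0.263·20.9) / 47.36 = 47.7 mg/L.
After input C: C = (47.36·47.7 + 3.7·14.7) / 51.06 = 45.31 mg/L.

45.3 mg/L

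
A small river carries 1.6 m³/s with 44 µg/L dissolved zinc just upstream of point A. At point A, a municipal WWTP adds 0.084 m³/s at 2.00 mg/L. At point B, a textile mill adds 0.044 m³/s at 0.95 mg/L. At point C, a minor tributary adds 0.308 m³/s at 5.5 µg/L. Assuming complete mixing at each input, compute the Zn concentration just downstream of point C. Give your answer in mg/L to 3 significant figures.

44 µg/L = 0.044 mg/L.
After input A: C = (1.6·0.044 + 0.084·2) / 1.684 = 0.1416 mg/L.
After input B: C = (1.684·0.1416 + 0.044·0.95) / 1.728 = 0.1622 mg/L.
5.5 µg/L = 0.0055 mg/L.
After input C: C = (1.728·0.1622 + 0.308·0.0055) / 2.036 = 0.1385 mg/L.

0.138 mg/L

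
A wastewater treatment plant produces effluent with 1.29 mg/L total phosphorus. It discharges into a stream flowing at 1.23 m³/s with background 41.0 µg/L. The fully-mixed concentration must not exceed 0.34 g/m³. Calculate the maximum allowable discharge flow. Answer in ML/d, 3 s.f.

41.0 µg/L = 0.041 mg/L.
Mass balance at complete mixing: C_std·(Q_w + Q_r) = Q_w·C_e + Q_r·C_b.
Rearranging, Q_w = Q_r·(C_std − C_b)/(C_e − C_std) = 1.23·(0.34 − 0.041) / (1.29 − 0.34) = 0.3871 m³/s.
= 33.45 ML/d.

33.4 ML/d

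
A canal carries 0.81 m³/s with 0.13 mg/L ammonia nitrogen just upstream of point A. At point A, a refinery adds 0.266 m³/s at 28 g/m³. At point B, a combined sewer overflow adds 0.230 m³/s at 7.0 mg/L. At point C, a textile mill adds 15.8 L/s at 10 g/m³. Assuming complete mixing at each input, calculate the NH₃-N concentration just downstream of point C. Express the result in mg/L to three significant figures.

7.05 mg/L

After input A: C = (0.81·0.13 + 0.266·28) / 1.076 = 7.02 mg/L.
After input B: C = (1.076·7.02 + 0.23·7) / 1.306 = 7.016 mg/L.
15.8 L/s = 0.0158 m³/s.
After input C: C = (1.306·7.016 + 0.0158·10) / 1.322 = 7.052 mg/L.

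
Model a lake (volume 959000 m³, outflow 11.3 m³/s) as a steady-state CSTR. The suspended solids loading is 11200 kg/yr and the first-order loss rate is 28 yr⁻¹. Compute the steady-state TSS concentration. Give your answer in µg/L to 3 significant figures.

Outflow Q = 11.3 m³/s × 3.156e+07 s/yr = 3.566e+08 m³/yr.
Steady-state CSTR mass balance: W = Q·C + k·V·C, so C = W/(Q + kV).
Q + kV = 3.566e+08 + 28·959000 = 3.835e+08 m³/yr.
C = 11200/3.835e+08 = 2.921e-05 kg/m³ = 0.02921 mg/L = 29.21 µg/L.

29.2 µg/L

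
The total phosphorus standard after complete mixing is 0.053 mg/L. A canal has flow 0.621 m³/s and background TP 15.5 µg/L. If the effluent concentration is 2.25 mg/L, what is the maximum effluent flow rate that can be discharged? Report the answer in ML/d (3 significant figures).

15.5 µg/L = 0.0155 mg/L.
Mass balance at complete mixing: C_std·(Q_w + Q_r) = Q_w·C_e + Q_r·C_b.
Rearranging, Q_w = Q_r·(C_std − C_b)/(C_e − C_std) = 0.621·(0.053 − 0.0155) / (2.25 − 0.053) = 0.0106 m³/s.
= 0.9158 ML/d.

0.916 ML/d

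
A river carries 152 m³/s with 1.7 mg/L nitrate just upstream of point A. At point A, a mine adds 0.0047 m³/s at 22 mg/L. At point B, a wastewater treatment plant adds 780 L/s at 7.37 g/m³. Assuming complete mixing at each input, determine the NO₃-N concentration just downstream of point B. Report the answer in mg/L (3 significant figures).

After input A: C = (152·1.7 + 0.0047·22) / 152 = 1.701 mg/L.
780 L/s = 0.78 m³/s.
After input B: C = (152·1.701 + 0.78·7.37) / 152.8 = 1.73 mg/L.

1.73 mg/L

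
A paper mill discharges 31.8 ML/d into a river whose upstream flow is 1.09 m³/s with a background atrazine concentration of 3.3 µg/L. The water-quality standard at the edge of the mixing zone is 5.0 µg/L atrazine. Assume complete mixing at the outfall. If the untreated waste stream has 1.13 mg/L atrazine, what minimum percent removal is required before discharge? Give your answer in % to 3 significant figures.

31.8 ML/d = 0.3681 m³/s.
3.3 µg/L = 0.0033 mg/L.
5.0 µg/L = 0.005 mg/L.
Mass balance: 0.005·1.458 = 0.3681·Cₑ + 1.09·0.0033.
Cₑ = (0.00729 − 0.003597) / 0.3681 = 0.01003 mg/L.
Required removal = 1 − 0.01003/1.13 = 99.11 %.

99.1 %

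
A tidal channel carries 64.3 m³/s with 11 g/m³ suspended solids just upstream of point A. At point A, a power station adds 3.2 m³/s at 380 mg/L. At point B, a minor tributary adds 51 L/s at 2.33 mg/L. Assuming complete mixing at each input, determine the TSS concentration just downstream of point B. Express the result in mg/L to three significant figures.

After input A: C = (64.3·11 + 3.2·380) / 67.5 = 28.49 mg/L.
51 L/s = 0.051 m³/s.
After input B: C = (67.5·28.49 + 0.051·2.33) / 67.55 = 28.47 mg/L.

28.5 mg/L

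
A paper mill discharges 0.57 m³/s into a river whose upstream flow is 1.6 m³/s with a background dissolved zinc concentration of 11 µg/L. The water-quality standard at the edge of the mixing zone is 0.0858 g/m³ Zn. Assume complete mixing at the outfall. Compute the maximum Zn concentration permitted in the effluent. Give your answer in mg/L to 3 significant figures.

0.296 mg/L

11 µg/L = 0.011 mg/L.
Mass balance: 0.0858·2.17 = 0.57·Cₑ + 1.6·0.011.
Cₑ = (0.1862 − 0.0176) / 0.57 = 0.2958 mg/L.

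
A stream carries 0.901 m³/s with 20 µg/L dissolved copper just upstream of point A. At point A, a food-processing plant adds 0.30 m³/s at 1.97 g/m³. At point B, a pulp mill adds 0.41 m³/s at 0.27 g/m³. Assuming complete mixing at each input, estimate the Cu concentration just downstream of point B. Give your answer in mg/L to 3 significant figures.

20 µg/L = 0.02 mg/L.
After input A: C = (0.901·0.02 + 0.3·1.97) / 1.201 = 0.5071 mg/L.
After input B: C = (1.201·0.5071 + 0.41·0.27) / 1.611 = 0.4468 mg/L.

0.447 mg/L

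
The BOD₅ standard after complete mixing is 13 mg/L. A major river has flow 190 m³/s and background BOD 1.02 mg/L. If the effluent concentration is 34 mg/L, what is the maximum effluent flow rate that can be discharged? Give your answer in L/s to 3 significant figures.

108000 L/s

Mass balance at complete mixing: C_std·(Q_w + Q_r) = Q_w·C_e + Q_r·C_b.
Rearranging, Q_w = Q_r·(C_std − C_b)/(C_e − C_std) = 190·(13 − 1.02) / (34 − 13) = 108.4 m³/s.
= 1.084e+05 L/s.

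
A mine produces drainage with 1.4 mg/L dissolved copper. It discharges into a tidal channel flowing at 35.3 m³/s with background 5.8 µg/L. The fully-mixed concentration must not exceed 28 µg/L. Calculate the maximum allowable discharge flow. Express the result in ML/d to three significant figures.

49.4 ML/d

5.8 µg/L = 0.0058 mg/L.
28 µg/L = 0.028 mg/L.
Mass balance at complete mixing: C_std·(Q_w + Q_r) = Q_w·C_e + Q_r·C_b.
Rearranging, Q_w = Q_r·(C_std − C_b)/(C_e − C_std) = 35.3·(0.028 − 0.0058) / (1.4 − 0.028) = 0.5712 m³/s.
= 49.35 ML/d.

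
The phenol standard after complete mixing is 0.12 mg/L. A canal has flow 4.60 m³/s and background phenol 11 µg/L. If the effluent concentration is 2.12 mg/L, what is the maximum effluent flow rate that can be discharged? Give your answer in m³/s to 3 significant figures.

11 µg/L = 0.011 mg/L.
Mass balance at complete mixing: C_std·(Q_w + Q_r) = Q_w·C_e + Q_r·C_b.
Rearranging, Q_w = Q_r·(C_std − C_b)/(C_e − C_std) = 4.60·(0.12 − 0.011) / (2.12 − 0.12) = 0.2507 m³/s.

0.251 m³/s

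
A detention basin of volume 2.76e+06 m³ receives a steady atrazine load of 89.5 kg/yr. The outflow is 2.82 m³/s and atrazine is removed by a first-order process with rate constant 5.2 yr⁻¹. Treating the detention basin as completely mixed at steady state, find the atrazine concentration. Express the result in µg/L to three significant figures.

0.866 µg/L

Outflow Q = 2.82 m³/s × 3.156e+07 s/yr = 8.899e+07 m³/yr.
Steady-state CSTR mass balance: W = Q·C + k·V·C, so C = W/(Q + kV).
Q + kV = 8.899e+07 + 5.2·2.76e+06 = 1.033e+08 m³/yr.
C = 89.5/1.033e+08 = 8.66e-07 kg/m³ = 0.000866 mg/L = 0.866 µg/L.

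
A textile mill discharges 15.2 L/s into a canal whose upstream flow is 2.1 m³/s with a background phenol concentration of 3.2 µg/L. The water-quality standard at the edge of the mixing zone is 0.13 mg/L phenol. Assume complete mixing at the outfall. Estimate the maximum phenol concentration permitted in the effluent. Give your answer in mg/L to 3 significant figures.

15.2 L/s = 0.0152 m³/s.
3.2 µg/L = 0.0032 mg/L.
Mass balance: 0.13·2.115 = 0.0152·Cₑ + 2.1·0.0032.
Cₑ = (0.275 − 0.00672) / 0.0152 = 17.65 mg/L.

17.6 mg/L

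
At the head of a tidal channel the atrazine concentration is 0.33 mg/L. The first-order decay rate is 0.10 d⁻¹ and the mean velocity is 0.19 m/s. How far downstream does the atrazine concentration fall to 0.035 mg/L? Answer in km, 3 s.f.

368 km

From C = C₀·e^(−kt), t = ln(C₀/C)/k = ln(0.33/0.035)/0.10 = 2.244/0.10 = 22.44 d.
Distance = v·t = 0.19 m/s × 1.939e+06 s = 3.683e+05 m = 368.3 km.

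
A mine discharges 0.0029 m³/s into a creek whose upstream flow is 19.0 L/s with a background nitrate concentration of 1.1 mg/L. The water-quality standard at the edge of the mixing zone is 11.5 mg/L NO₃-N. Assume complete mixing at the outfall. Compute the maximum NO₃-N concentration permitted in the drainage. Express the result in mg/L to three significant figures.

79.6 mg/L

19.0 L/s = 0.019 m³/s.
Mass balance: 11.5·0.0219 = 0.0029·Cₑ + 0.019·1.1.
Cₑ = (0.2519 − 0.0209) / 0.0029 = 79.64 mg/L.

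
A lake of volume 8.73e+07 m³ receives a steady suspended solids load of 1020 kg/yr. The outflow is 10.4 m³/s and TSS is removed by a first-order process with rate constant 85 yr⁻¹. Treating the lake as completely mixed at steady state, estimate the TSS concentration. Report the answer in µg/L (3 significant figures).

Outflow Q = 10.4 m³/s × 3.156e+07 s/yr = 3.282e+08 m³/yr.
Steady-state CSTR mass balance: W = Q·C + k·V·C, so C = W/(Q + kV).
Q + kV = 3.282e+08 + 85·8.73e+07 = 7.749e+09 m³/yr.
C = 1020/7.749e+09 = 1.316e-07 kg/m³ = 0.0001316 mg/L = 0.1316 µg/L.

0.132 µg/L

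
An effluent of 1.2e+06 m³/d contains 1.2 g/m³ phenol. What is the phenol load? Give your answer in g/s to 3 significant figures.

1.2e+06 m³/d = 13.89 m³/s.
Mass flux = Q·C = 13.89 m³/s × 1.2 g/m³ = 16.67 g/s.

16.7 g/s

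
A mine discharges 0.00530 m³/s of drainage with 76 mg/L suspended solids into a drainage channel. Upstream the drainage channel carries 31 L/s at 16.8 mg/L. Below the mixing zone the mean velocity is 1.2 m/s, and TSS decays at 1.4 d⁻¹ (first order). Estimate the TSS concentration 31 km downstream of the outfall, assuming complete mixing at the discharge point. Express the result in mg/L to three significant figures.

31 L/s = 0.031 m³/s.
After complete mixing, C₀ = (0.0053·76 + 0.031·16.8) / 0.0363 = 25.44 mg/L.
Travel time t = 3.1e+04 m / 1.2 m/s = 2.583e+04 s = 0.299 d.
C = 25.44·exp(−1.4·0.299) = 25.44·0.658 = 16.74 mg/L.

16.7 mg/L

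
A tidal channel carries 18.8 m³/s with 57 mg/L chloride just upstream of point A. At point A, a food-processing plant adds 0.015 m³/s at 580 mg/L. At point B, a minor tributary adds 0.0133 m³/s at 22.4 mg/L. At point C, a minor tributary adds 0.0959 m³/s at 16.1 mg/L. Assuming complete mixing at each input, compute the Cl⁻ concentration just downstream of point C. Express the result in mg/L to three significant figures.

After input A: C = (18.8·57 + 0.015·580) / 18.82 = 57.42 mg/L.
After input B: C = (18.82·57.42 + 0.0133·22.4) / 18.83 = 57.39 mg/L.
After input C: C = (18.83·57.39 + 0.0959·16.1) / 18.92 = 57.18 mg/L.

57.2 mg/L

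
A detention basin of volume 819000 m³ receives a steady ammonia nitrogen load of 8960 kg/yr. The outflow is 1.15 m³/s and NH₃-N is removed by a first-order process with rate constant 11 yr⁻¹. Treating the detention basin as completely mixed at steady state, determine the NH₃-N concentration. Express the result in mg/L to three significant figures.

Outflow Q = 1.15 m³/s × 3.156e+07 s/yr = 3.629e+07 m³/yr.
Steady-state CSTR mass balance: W = Q·C + k·V·C, so C = W/(Q + kV).
Q + kV = 3.629e+07 + 11·819000 = 4.53e+07 m³/yr.
C = 8960/4.53e+07 = 0.0001978 kg/m³ = 0.1978 mg/L.

0.198 mg/L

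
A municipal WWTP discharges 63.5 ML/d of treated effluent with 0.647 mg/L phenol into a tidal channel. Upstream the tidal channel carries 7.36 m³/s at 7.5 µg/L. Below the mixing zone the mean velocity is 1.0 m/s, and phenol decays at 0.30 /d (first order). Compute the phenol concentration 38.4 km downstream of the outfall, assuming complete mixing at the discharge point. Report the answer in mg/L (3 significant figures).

0.0574 mg/L

63.5 ML/d = 0.735 m³/s.
7.5 µg/L = 0.0075 mg/L.
After complete mixing, C₀ = (0.735·0.647 + 7.36·0.0075) / 8.095 = 0.06556 mg/L.
Travel time t = 3.84e+04 m / 1.0 m/s = 3.84e+04 s = 0.4444 d.
C = 0.06556·exp(−0.30·0.4444) = 0.06556·0.8752 = 0.05738 mg/L.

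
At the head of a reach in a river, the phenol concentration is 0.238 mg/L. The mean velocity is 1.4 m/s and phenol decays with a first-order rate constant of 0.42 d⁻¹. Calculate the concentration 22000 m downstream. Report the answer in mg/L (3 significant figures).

0.220 mg/L

Travel time t = 22000 m / 1.4 m/s = 2.2e+04/1.4 = 1.571e+04 s = 0.1819 d.
First-order decay: C = 0.238·exp(−0.42·0.1819) = 0.238·0.9265 = 0.2205 mg/L.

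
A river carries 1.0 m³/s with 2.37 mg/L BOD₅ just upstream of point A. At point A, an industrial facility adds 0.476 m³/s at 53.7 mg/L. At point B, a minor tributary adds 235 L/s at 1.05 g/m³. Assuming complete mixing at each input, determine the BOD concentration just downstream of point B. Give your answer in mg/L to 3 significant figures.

16.5 mg/L

After input A: C = (1·2.37 + 0.476·53.7) / 1.476 = 18.92 mg/L.
235 L/s = 0.235 m³/s.
After input B: C = (1.476·18.92 + 0.235·1.05) / 1.711 = 16.47 mg/L.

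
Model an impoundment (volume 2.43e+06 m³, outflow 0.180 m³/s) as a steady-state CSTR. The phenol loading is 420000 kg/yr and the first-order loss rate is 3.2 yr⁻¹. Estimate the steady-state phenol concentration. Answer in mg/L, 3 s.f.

31.2 mg/L

Outflow Q = 0.180 m³/s × 3.156e+07 s/yr = 5.68e+06 m³/yr.
Steady-state CSTR mass balance: W = Q·C + k·V·C, so C = W/(Q + kV).
Q + kV = 5.68e+06 + 3.2·2.43e+06 = 1.346e+07 m³/yr.
C = 420000/1.346e+07 = 0.03121 kg/m³ = 31.21 mg/L.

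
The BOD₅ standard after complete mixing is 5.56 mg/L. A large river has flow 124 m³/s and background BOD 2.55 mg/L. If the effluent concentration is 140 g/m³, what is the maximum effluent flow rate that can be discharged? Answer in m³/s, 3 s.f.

2.78 m³/s

Mass balance at complete mixing: C_std·(Q_w + Q_r) = Q_w·C_e + Q_r·C_b.
Rearranging, Q_w = Q_r·(C_std − C_b)/(C_e − C_std) = 124·(5.56 − 2.55) / (140 − 5.56) = 2.776 m³/s.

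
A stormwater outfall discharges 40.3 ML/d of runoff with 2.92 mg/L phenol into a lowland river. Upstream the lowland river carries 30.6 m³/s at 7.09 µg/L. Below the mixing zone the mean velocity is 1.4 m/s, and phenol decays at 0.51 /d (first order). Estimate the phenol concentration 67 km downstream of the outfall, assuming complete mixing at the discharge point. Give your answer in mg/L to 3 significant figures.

0.0383 mg/L

40.3 ML/d = 0.4664 m³/s.
7.09 µg/L = 0.00709 mg/L.
After complete mixing, C₀ = (0.4664·2.92 + 30.6·0.00709) / 31.07 = 0.05082 mg/L.
Travel time t = 6.7e+04 m / 1.4 m/s = 4.786e+04 s = 0.5539 d.
C = 0.05082·exp(−0.51·0.5539) = 0.05082·0.7539 = 0.03832 mg/L.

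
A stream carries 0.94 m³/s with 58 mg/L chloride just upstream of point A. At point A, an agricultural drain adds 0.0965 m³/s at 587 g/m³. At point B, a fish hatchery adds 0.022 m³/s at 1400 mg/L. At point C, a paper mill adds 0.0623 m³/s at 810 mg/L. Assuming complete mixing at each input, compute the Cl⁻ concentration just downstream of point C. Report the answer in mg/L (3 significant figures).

172 mg/L

After input A: C = (0.94·58 + 0.0965·587) / 1.036 = 107.3 mg/L.
After input B: C = (1.036·107.3 + 0.022·1400) / 1.058 = 134.1 mg/L.
After input C: C = (1.058·134.1 + 0.0623·810) / 1.121 = 171.7 mg/L.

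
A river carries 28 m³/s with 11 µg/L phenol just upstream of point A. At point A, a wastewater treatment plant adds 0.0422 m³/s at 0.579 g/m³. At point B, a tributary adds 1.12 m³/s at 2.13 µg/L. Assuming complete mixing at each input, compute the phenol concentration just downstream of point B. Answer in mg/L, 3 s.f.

11 µg/L = 0.011 mg/L.
After input A: C = (28·0.011 + 0.0422·0.579) / 28.04 = 0.01185 mg/L.
2.13 µg/L = 0.00213 mg/L.
After input B: C = (28.04·0.01185 + 1.12·0.00213) / 29.16 = 0.01148 mg/L.

0.0115 mg/L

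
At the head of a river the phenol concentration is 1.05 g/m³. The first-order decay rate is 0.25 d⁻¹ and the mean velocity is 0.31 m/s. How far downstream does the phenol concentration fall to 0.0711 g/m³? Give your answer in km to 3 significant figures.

From C = C₀·e^(−kt), t = ln(C₀/C)/k = ln(1.05/0.0711)/0.25 = 2.692/0.25 = 10.77 d.
Distance = v·t = 0.31 m/s × 9.305e+05 s = 2.885e+05 m = 288.5 km.

288 km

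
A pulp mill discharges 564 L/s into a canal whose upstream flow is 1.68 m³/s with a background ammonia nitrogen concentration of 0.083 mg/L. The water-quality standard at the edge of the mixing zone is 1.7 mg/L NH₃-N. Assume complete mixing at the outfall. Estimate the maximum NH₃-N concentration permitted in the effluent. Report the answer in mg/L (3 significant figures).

6.52 mg/L

564 L/s = 0.564 m³/s.
Mass balance: 1.7·2.244 = 0.564·Cₑ + 1.68·0.083.
Cₑ = (3.815 − 0.1394) / 0.564 = 6.517 mg/L.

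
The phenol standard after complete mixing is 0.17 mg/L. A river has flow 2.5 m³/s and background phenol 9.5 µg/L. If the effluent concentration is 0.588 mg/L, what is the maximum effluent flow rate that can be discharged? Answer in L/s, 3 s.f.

960 L/s

9.5 µg/L = 0.0095 mg/L.
Mass balance at complete mixing: C_std·(Q_w + Q_r) = Q_w·C_e + Q_r·C_b.
Rearranging, Q_w = Q_r·(C_std − C_b)/(C_e − C_std) = 2.5·(0.17 − 0.0095) / (0.588 − 0.17) = 0.9599 m³/s.
= 959.9 L/s.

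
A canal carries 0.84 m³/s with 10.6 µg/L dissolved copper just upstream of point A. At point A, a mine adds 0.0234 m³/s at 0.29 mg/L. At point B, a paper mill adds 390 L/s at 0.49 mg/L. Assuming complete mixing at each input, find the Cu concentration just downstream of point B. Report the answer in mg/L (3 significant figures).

10.6 µg/L = 0.0106 mg/L.
After input A: C = (0.84·0.0106 + 0.0234·0.29) / 0.8634 = 0.01817 mg/L.
390 L/s = 0.39 m³/s.
After input B: C = (0.8634·0.01817 + 0.39·0.49) / 1.253 = 0.165 mg/L.

0.165 mg/L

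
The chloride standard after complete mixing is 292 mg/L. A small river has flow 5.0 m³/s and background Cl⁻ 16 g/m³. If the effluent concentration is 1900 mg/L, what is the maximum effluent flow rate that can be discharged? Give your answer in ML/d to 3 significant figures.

74.1 ML/d

Mass balance at complete mixing: C_std·(Q_w + Q_r) = Q_w·C_e + Q_r·C_b.
Rearranging, Q_w = Q_r·(C_std − C_b)/(C_e − C_std) = 5.0·(292 − 16) / (1900 − 292) = 0.8582 m³/s.
= 74.15 ML/d.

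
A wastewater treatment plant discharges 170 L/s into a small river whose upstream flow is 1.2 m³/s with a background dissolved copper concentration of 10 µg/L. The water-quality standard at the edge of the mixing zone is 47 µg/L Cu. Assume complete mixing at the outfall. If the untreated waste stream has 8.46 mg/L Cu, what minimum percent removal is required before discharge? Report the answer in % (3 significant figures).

170 L/s = 0.17 m³/s.
10 µg/L = 0.01 mg/L.
47 µg/L = 0.047 mg/L.
Mass balance: 0.047·1.37 = 0.17·Cₑ + 1.2·0.01.
Cₑ = (0.06439 − 0.012) / 0.17 = 0.3082 mg/L.
Required removal = 1 − 0.3082/8.46 = 96.36 %.

96.4 %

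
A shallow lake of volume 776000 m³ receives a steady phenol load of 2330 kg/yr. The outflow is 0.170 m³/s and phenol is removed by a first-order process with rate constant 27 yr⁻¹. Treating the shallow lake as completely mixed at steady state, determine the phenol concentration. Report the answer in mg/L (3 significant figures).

Outflow Q = 0.170 m³/s × 3.156e+07 s/yr = 5.365e+06 m³/yr.
Steady-state CSTR mass balance: W = Q·C + k·V·C, so C = W/(Q + kV).
Q + kV = 5.365e+06 + 27·776000 = 2.632e+07 m³/yr.
C = 2330/2.632e+07 = 8.854e-05 kg/m³ = 0.08854 mg/L.

0.0885 mg/L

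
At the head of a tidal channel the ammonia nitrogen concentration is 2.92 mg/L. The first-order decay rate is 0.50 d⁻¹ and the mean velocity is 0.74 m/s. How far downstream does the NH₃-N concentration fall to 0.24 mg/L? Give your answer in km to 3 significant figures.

320 km

From C = C₀·e^(−kt), t = ln(C₀/C)/k = ln(2.92/0.24)/0.50 = 2.499/0.50 = 4.997 d.
Distance = v·t = 0.74 m/s × 4.318e+05 s = 3.195e+05 m = 319.5 km.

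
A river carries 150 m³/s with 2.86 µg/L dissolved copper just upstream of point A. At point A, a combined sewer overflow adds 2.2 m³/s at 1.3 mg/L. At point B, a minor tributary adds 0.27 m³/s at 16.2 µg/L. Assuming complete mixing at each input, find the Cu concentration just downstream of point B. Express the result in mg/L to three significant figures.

0.0216 mg/L

2.86 µg/L = 0.00286 mg/L.
After input A: C = (150·0.00286 + 2.2·1.3) / 152.2 = 0.02161 mg/L.
16.2 µg/L = 0.0162 mg/L.
After input B: C = (152.2·0.02161 + 0.27·0.0162) / 152.5 = 0.0216 mg/L.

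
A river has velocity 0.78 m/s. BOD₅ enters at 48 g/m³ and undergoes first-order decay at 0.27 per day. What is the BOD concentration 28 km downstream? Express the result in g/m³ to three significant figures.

Travel time t = 28 km / 0.78 m/s = 2.8e+04/0.78 = 3.59e+04 s = 0.4155 d.
First-order decay: C = 48·exp(−0.27·0.4155) = 48·0.8939 = 42.91 g/m³.

42.9 g/m³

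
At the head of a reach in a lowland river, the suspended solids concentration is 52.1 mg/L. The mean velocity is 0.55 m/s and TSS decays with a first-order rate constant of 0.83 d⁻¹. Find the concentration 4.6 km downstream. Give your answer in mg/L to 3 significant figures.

48.1 mg/L

Travel time t = 4.6 km / 0.55 m/s = 4600/0.55 = 8364 s = 0.0968 d.
First-order decay: C = 52.1·exp(−0.83·0.0968) = 52.1·0.9228 = 48.08 mg/L.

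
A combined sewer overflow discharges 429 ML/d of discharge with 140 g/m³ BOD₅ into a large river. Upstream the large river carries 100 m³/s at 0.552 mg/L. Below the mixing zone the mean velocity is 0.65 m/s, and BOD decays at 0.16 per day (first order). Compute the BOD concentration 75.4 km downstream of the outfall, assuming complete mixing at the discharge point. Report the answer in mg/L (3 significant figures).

429 ML/d = 4.965 m³/s.
After complete mixing, C₀ = (4.965·140 + 100·0.552) / 105 = 7.148 mg/L.
Travel time t = 7.54e+04 m / 0.65 m/s = 1.16e+05 s = 1.343 d.
C = 7.148·exp(−0.16·1.343) = 7.148·0.8067 = 5.767 mg/L.

5.77 mg/L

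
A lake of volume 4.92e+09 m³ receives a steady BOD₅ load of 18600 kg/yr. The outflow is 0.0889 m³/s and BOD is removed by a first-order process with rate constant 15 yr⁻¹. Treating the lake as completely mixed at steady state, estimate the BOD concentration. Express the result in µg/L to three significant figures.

Outflow Q = 0.0889 m³/s × 3.156e+07 s/yr = 2.805e+06 m³/yr.
Steady-state CSTR mass balance: W = Q·C + k·V·C, so C = W/(Q + kV).
Q + kV = 2.805e+06 + 15·4.92e+09 = 7.38e+10 m³/yr.
C = 18600/7.38e+10 = 2.52e-07 kg/m³ = 0.000252 mg/L = 0.252 µg/L.

0.252 µg/L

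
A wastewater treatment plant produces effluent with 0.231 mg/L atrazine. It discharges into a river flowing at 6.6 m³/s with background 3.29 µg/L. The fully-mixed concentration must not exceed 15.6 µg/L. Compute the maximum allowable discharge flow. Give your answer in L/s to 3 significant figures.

377 L/s

3.29 µg/L = 0.00329 mg/L.
15.6 µg/L = 0.0156 mg/L.
Mass balance at complete mixing: C_std·(Q_w + Q_r) = Q_w·C_e + Q_r·C_b.
Rearranging, Q_w = Q_r·(C_std − C_b)/(C_e − C_std) = 6.6·(0.0156 − 0.00329) / (0.231 − 0.0156) = 0.3772 m³/s.
= 377.2 L/s.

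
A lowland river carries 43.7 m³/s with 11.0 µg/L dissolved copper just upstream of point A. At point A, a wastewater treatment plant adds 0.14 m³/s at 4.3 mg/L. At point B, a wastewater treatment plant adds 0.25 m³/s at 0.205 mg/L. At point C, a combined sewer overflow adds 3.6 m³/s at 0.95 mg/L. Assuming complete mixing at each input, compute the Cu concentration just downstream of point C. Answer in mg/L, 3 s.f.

11.0 µg/L = 0.011 mg/L.
After input A: C = (43.7·0.011 + 0.14·4.3) / 43.84 = 0.0247 mg/L.
After input B: C = (43.84·0.0247 + 0.25·0.205) / 44.09 = 0.02572 mg/L.
After input C: C = (44.09·0.02572 + 3.6·0.95) / 47.69 = 0.09549 mg/L.

0.0955 mg/L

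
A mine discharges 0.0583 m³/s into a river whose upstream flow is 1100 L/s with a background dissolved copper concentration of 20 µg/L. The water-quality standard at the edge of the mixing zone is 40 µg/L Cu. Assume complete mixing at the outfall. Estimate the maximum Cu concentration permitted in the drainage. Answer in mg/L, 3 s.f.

1100 L/s = 1.1 m³/s.
20 µg/L = 0.02 mg/L.
40 µg/L = 0.04 mg/L.
Mass balance: 0.04·1.158 = 0.0583·Cₑ + 1.1·0.02.
Cₑ = (0.04633 − 0.022) / 0.0583 = 0.4174 mg/L.

0.417 mg/L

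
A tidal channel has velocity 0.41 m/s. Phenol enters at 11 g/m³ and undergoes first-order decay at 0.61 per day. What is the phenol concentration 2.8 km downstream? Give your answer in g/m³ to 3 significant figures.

Travel time t = 2.8 km / 0.41 m/s = 2800/0.41 = 6829 s = 0.07904 d.
First-order decay: C = 11·exp(−0.61·0.07904) = 11·0.9529 = 10.48 g/m³.

10.5 g/m³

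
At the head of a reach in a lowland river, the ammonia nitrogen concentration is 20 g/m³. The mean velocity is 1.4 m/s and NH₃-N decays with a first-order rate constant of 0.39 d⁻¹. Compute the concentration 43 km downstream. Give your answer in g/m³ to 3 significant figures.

Travel time t = 43 km / 1.4 m/s = 4.3e+04/1.4 = 3.071e+04 s = 0.3555 d.
First-order decay: C = 20·exp(−0.39·0.3555) = 20·0.8705 = 17.41 g/m³.

17.4 g/m³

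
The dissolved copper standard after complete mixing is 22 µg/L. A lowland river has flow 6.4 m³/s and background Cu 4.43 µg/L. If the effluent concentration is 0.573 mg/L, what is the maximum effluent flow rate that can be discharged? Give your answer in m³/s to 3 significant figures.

0.204 m³/s

4.43 µg/L = 0.00443 mg/L.
22 µg/L = 0.022 mg/L.
Mass balance at complete mixing: C_std·(Q_w + Q_r) = Q_w·C_e + Q_r·C_b.
Rearranging, Q_w = Q_r·(C_std − C_b)/(C_e − C_std) = 6.4·(0.022 − 0.00443) / (0.573 − 0.022) = 0.2041 m³/s.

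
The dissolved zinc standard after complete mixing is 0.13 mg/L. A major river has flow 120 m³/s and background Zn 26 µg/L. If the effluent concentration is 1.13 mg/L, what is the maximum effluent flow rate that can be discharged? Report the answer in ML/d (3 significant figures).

1080 ML/d

26 µg/L = 0.026 mg/L.
Mass balance at complete mixing: C_std·(Q_w + Q_r) = Q_w·C_e + Q_r·C_b.
Rearranging, Q_w = Q_r·(C_std − C_b)/(C_e − C_std) = 120·(0.13 − 0.026) / (1.13 − 0.13) = 12.48 m³/s.
= 1078 ML/d.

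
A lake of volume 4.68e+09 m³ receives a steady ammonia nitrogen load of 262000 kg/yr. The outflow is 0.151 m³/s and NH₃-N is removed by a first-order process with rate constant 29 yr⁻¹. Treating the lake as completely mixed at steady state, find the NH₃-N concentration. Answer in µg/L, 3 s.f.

Outflow Q = 0.151 m³/s × 3.156e+07 s/yr = 4.765e+06 m³/yr.
Steady-state CSTR mass balance: W = Q·C + k·V·C, so C = W/(Q + kV).
Q + kV = 4.765e+06 + 29·4.68e+09 = 1.357e+11 m³/yr.
C = 262000/1.357e+11 = 1.93e-06 kg/m³ = 0.00193 mg/L = 1.93 µg/L.

1.93 µg/L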